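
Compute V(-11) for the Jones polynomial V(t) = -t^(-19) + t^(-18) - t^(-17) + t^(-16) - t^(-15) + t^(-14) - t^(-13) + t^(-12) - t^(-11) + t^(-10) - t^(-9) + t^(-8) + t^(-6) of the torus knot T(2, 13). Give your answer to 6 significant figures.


Substituting t = -11 into V(t) = -t^(-19) + t^(-18) - t^(-17) + t^(-16) - t^(-15) + t^(-14) - t^(-13) + t^(-12) - t^(-11) + t^(-10) - t^(-9) + t^(-8) + t^(-6):
  (-)t^(-19) = 1.63508e-20
  (+)t^(-18) = 1.79859e-19
  (-)t^(-17) = 1.97845e-18
  (+)t^(-16) = 2.17629e-17
  (-)t^(-15) = 2.39392e-16
  (+)t^(-14) = 2.63331e-15
  (-)t^(-13) = 2.89664e-14
  (+)t^(-12) = 3.18631e-13
  (-)t^(-11) = 3.50494e-12
  (+)t^(-10) = 3.85543e-11
  (-)t^(-9) = 4.24098e-10
  (+)t^(-8) = 4.66507e-09
  (+)t^(-6) = 5.64474e-07
Sum = (1.63508e-20) + (1.79859e-19) + (1.97845e-18) + (2.17629e-17) + (2.39392e-16) + (2.63331e-15) + (2.89664e-14) + (3.18631e-13) + (3.50494e-12) + (3.85543e-11) + (4.24098e-10) + (4.66507e-09) + (5.64474e-07)
= 5.696055112e-07
Rounded to 6 significant figures: 5.69606e-07

5.69606e-07


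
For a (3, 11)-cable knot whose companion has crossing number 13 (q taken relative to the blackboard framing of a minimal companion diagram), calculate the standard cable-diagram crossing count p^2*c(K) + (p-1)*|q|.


Step 1: Each of the c(K) crossings of the companion diagram becomes p*p = p^2 crossings among the p parallel strands, and each of the |q| twists s_1 s_2 ... s_(p-1) adds (p-1) crossings.
  Crossings = p^2 * c(K) + (p-1)*|q|
Step 2: = 3^2 * 13 + (3-1)*11
Step 3: = 9*13 + 2*11
Step 4: = 117 + 22 = 139

139


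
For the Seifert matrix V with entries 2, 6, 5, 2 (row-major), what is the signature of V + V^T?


Step 1: V + V^T = [[4, 11], [11, 4]]
Step 2: trace = 8, det = -105
Step 3: Discriminant = 8^2 - 4*(-105) = 484
Step 4: Eigenvalues: 15, -7
Step 5: Signature = (# positive eigenvalues) - (# negative eigenvalues) = 0

0


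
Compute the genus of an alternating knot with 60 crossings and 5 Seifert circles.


For alternating knots, g = (c - s + 1)/2.
= (60 - 5 + 1)/2
= 56/2 = 28

28


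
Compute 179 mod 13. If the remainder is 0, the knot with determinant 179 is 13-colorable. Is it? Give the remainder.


Step 1: A knot is p-colorable if and only if p divides its determinant.
Step 2: Compute 179 mod 13.
179 = 13 * 13 + 10
Step 3: 179 mod 13 = 10
Step 4: The knot is 13-colorable: no

10


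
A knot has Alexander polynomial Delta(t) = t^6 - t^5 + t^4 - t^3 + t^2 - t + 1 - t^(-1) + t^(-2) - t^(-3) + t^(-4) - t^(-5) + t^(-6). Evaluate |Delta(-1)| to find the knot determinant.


Step 1: The polynomial has 13 terms with alternating signs, exponents from 6 down to -6.
Step 2: Substitute t = -1. The i-th term has coefficient (-1)^i and exponent (m-i),
  so its value is (-1)^i * (-1)^(m-i) = (-1)^m = 1 for every i.
Step 3: All 13 terms equal 1, so Delta(-1) = 13 * (1) = 13
Step 4: |Delta(-1)| = 13

13


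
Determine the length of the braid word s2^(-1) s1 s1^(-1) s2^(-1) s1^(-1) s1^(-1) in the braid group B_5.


The word length counts the number of generators (including inverses).
Listing each generator: s2^(-1), s1, s1^(-1), s2^(-1), s1^(-1), s1^(-1)
There are 6 generators in this braid word.

6


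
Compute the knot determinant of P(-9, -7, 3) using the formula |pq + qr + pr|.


Step 1: Compute pq + qr + pr.
pq = (-9)*(-7) = 63
qr = (-7)*3 = -21
pr = (-9)*3 = -27
pq + qr + pr = 63 + (-21) + (-27) = 15
Step 2: Take absolute value.
det(P(-9,-7,3)) = |15| = 15

15


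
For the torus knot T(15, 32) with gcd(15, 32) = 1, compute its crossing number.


For a torus knot T(p, q) with gcd(p,q)=1,
the crossing number is min(p*(q-1), q*(p-1)).
p*(q-1) = 15*31 = 465
q*(p-1) = 32*14 = 448
min(465, 448) = 448

448


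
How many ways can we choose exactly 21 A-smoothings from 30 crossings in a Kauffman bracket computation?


We choose which 21 of 30 crossings get A-smoothings.
C(30, 21) = 30! / (21! * 9!)
= 14307150

14307150


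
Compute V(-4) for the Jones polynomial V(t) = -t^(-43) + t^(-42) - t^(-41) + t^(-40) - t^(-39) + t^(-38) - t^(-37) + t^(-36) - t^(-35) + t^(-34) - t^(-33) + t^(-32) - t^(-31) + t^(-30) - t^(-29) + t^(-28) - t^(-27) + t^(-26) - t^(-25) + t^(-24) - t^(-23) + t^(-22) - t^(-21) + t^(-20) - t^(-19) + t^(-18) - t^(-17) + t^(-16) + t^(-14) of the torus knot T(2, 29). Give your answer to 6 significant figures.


Substituting t = -4 into V(t) = -t^(-43) + t^(-42) - t^(-41) + t^(-40) - t^(-39) + t^(-38) - t^(-37) + t^(-36) - t^(-35) + t^(-34) - t^(-33) + t^(-32) - t^(-31) + t^(-30) - t^(-29) + t^(-28) - t^(-27) + t^(-26) - t^(-25) + t^(-24) - t^(-23) + t^(-22) - t^(-21) + t^(-20) - t^(-19) + t^(-18) - t^(-17) + t^(-16) + t^(-14):
  (-)t^(-43) = 1.29247e-26
  (+)t^(-42) = 5.16988e-26
  (-)t^(-41) = 2.06795e-25
  (+)t^(-40) = 8.27181e-25
  (-)t^(-39) = 3.30872e-24
  (+)t^(-38) = 1.32349e-23
  (-)t^(-37) = 5.29396e-23
  (+)t^(-36) = 2.11758e-22
  (-)t^(-35) = 8.47033e-22
  (+)t^(-34) = 3.38813e-21
  (-)t^(-33) = 1.35525e-20
  (+)t^(-32) = 5.42101e-20
  (-)t^(-31) = 2.1684e-19
  (+)t^(-30) = 8.67362e-19
  (-)t^(-29) = 3.46945e-18
  (+)t^(-28) = 1.38778e-17
  (-)t^(-27) = 5.55112e-17
  (+)t^(-26) = 2.22045e-16
  (-)t^(-25) = 8.88178e-16
  (+)t^(-24) = 3.55271e-15
  (-)t^(-23) = 1.42109e-14
  (+)t^(-22) = 5.68434e-14
  (-)t^(-21) = 2.27374e-13
  (+)t^(-20) = 9.09495e-13
  (-)t^(-19) = 3.63798e-12
  (+)t^(-18) = 1.45519e-11
  (-)t^(-17) = 5.82077e-11
  (+)t^(-16) = 2.32831e-10
  (+)t^(-14) = 3.72529e-09
Sum = (1.29247e-26) + (5.16988e-26) + (2.06795e-25) + (8.27181e-25) + (3.30872e-24) + (1.32349e-23) + (5.29396e-23) + (2.11758e-22) + (8.47033e-22) + (3.38813e-21) + (1.35525e-20) + (5.42101e-20) + (2.1684e-19) + (8.67362e-19) + (3.46945e-18) + (1.38778e-17) + (5.55112e-17) + (2.22045e-16) + (8.88178e-16) + (3.55271e-15) + (1.42109e-14) + (5.68434e-14) + (2.27374e-13) + (9.09495e-13) + (3.63798e-12) + (1.45519e-11) + (5.82077e-11) + (2.32831e-10) + (3.72529e-09)
= 4.035731157e-09
Rounded to 6 significant figures: 4.03573e-09

4.03573e-09


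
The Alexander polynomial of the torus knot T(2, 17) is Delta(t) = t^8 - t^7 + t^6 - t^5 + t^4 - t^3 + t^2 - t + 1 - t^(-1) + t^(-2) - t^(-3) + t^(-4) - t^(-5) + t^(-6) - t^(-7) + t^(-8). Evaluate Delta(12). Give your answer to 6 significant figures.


Substituting t = 12 into Delta(t) = t^8 - t^7 + t^6 - t^5 + t^4 - t^3 + t^2 - t + 1 - t^(-1) + t^(-2) - t^(-3) + t^(-4) - t^(-5) + t^(-6) - t^(-7) + t^(-8):
Term values: (429981696) + (-35831808) + (2985984) + (-248832) + (20736) + (-1728) + (144) + (-12) + (1) + (-0.0833333) + (0.00694444) + (-0.000578704) + (4.82253e-05) + (-4.01878e-06) + (3.34898e-07) + (-2.79082e-08) + (2.32568e-09)
Sum = 396906180.9
Rounded to 6 significant figures: 3.96906e+08

3.96906e+08


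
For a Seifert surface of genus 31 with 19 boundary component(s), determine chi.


chi = 2 - 2g - b
= 2 - 2*31 - 19
= 2 - 62 - 19 = -79

-79


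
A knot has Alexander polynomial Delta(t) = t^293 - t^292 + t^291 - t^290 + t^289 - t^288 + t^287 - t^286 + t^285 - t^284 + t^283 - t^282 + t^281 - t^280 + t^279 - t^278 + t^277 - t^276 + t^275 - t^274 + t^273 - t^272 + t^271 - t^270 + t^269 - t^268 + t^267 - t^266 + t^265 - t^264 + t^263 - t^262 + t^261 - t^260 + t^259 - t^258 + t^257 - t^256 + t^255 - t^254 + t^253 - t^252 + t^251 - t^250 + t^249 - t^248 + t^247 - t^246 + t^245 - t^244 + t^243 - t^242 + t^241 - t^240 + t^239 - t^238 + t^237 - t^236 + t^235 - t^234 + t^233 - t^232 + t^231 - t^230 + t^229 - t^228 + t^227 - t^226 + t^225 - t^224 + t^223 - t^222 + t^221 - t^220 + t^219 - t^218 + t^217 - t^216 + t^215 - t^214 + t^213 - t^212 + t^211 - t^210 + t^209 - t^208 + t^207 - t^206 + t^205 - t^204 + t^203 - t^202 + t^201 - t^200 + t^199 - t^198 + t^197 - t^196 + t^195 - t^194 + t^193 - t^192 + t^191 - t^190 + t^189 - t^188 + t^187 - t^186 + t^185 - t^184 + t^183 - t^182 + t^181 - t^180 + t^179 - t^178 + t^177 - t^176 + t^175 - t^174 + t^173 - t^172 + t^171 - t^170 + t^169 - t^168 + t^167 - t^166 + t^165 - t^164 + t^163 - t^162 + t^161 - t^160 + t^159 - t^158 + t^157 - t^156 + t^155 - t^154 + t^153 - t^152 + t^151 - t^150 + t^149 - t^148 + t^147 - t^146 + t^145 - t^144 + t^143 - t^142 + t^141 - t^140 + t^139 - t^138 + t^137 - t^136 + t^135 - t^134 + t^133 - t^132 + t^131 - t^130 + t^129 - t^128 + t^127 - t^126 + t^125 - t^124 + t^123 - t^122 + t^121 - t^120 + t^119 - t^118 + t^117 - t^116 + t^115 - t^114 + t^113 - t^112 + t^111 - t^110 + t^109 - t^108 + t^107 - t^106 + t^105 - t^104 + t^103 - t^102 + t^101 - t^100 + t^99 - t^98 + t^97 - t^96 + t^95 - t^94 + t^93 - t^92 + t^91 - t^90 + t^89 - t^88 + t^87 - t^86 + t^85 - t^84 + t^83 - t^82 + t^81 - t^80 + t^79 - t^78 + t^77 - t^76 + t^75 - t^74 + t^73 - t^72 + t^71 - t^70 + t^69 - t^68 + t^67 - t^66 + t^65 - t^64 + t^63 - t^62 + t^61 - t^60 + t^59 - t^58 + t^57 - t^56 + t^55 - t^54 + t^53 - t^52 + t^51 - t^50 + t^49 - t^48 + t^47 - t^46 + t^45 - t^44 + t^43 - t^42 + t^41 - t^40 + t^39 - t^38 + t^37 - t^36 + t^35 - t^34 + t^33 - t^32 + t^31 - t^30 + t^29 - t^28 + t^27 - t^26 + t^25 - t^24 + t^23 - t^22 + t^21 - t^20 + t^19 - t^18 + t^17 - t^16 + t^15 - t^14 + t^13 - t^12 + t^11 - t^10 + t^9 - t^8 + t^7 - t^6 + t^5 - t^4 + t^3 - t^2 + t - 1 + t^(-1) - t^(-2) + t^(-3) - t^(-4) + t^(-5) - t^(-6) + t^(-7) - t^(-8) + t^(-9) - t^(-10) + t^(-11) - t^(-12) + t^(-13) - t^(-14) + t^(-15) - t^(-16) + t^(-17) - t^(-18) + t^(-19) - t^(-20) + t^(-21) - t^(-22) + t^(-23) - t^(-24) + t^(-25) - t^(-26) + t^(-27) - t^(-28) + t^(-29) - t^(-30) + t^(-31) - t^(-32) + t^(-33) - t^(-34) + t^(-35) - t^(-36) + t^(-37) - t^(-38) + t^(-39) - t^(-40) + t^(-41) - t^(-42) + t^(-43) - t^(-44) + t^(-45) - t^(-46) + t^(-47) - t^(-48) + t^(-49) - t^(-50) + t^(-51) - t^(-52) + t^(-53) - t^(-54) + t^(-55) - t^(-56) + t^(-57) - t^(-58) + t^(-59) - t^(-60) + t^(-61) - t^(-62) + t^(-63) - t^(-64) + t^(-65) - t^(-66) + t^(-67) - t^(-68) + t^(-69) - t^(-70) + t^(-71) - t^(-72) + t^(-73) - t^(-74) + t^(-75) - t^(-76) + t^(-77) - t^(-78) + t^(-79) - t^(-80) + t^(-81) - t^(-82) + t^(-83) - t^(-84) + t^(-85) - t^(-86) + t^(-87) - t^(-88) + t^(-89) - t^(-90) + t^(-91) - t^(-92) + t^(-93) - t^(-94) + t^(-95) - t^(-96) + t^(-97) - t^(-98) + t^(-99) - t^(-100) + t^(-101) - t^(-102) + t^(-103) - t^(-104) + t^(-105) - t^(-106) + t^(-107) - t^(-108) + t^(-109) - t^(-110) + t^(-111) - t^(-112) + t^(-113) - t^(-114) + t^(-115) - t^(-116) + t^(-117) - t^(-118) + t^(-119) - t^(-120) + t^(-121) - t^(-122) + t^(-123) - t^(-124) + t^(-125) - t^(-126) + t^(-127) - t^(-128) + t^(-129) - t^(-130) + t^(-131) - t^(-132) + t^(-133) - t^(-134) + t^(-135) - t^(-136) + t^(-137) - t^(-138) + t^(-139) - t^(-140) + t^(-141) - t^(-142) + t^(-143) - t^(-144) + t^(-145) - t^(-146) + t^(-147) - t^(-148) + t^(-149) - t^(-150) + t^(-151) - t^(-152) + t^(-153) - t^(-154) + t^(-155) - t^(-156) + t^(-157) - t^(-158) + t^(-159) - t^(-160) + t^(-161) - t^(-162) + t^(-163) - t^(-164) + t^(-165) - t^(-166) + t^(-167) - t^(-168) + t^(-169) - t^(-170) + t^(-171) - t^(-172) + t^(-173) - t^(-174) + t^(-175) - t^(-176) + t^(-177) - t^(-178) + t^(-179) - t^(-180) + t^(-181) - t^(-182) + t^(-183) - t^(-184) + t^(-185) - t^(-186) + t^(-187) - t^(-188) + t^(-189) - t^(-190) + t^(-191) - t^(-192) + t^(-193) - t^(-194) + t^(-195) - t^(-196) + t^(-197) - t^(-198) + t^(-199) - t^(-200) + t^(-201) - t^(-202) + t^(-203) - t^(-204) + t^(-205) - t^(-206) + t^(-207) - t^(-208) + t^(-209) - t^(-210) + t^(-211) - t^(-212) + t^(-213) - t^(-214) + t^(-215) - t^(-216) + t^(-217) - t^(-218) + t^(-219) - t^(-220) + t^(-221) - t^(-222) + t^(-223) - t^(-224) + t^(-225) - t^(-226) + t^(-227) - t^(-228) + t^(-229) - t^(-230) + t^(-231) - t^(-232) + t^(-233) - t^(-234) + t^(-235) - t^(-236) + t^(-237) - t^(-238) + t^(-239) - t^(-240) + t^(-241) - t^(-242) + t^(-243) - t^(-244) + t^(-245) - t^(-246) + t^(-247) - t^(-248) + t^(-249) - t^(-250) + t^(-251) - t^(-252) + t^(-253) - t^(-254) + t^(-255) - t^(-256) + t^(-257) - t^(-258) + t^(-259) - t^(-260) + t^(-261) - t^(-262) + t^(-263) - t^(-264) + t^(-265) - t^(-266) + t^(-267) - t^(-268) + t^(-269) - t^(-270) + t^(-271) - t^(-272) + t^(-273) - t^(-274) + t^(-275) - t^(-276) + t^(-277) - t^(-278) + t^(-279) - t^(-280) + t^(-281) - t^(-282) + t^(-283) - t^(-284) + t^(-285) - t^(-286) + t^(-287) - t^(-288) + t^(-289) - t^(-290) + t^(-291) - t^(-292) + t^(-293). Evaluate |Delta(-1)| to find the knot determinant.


Step 1: The polynomial has 587 terms with alternating signs, exponents from 293 down to -293.
Step 2: Substitute t = -1. The i-th term has coefficient (-1)^i and exponent (m-i),
  so its value is (-1)^i * (-1)^(m-i) = (-1)^m = -1 for every i.
Step 3: All 587 terms equal -1, so Delta(-1) = 587 * (-1) = -587
Step 4: |Delta(-1)| = 587

587


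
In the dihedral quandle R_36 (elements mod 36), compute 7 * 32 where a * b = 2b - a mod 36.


7 * 32 = 2*32 - 7 mod 36
= 64 - 7 mod 36
= 57 mod 36 = 21

21


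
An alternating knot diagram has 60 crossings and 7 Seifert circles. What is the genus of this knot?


For alternating knots, g = (c - s + 1)/2.
= (60 - 7 + 1)/2
= 54/2 = 27

27


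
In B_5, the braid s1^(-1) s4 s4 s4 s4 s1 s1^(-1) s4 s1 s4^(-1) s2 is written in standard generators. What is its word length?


The word length counts the number of generators (including inverses).
Listing each generator: s1^(-1), s4, s4, s4, s4, s1, s1^(-1), s4, s1, s4^(-1), s2
There are 11 generators in this braid word.

11


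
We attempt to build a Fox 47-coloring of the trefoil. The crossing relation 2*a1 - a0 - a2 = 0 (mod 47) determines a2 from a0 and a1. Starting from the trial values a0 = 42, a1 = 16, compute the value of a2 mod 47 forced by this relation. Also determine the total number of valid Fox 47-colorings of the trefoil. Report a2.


Step 1: Apply the given crossing relation 2*a1 - a0 - a2 = 0 (mod 47).
  a2 = 2*a1 - a0 mod 47
  a2 = 2*16 - 42 mod 47
  a2 = 32 - 42 mod 47
  a2 = -10 mod 47 = 37
Step 2: The trefoil has determinant 3.
  Number of Fox p-colorings (p prime) is p^2 if p = 3, else p.
  Since 47 does not divide 3, only trivial (constant) colorings exist.
  (So the trial a0 = 42, a1 = 16 with a0 != a1 does NOT extend to a valid coloring of the whole trefoil: the other two crossing relations require 3*(a1 - a0) = 0 (mod 47), which fails.)
  Total colorings = 47
Step 3: a2 = 37, total Fox 47-colorings = 47

37


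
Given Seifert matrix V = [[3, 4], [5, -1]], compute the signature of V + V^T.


Step 1: V + V^T = [[6, 9], [9, -2]]
Step 2: trace = 4, det = -93
Step 3: Discriminant = 4^2 - 4*(-93) = 388
Step 4: Eigenvalues: 11.8489, -7.84886
Step 5: Signature = (# positive eigenvalues) - (# negative eigenvalues) = 0

0


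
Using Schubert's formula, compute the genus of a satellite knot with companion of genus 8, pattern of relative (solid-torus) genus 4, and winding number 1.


Schubert: g(satellite) = g_rel(pattern) + |winding| * g(companion),
where g_rel(pattern) is the genus of the pattern relative to the solid torus.
= 4 + 1 * 8
= 4 + 8 = 12

12


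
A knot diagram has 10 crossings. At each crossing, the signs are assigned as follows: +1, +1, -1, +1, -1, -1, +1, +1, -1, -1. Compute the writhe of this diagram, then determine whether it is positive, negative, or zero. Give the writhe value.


Step 1: Count positive crossings (+1).
Positive crossings: 5
Step 2: Count negative crossings (-1).
Negative crossings: 5
Step 3: Writhe = (positive) - (negative)
w = 5 - 5 = 0
Step 4: |w| = 0, and w is zero

0


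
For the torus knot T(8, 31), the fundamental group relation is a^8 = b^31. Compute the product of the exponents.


The relation is a^8 = b^31.
Product of exponents = 8 * 31
= 248

248


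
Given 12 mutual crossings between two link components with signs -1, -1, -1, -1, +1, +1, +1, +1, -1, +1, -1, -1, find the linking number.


Step 1: Count positive crossings: 5
Step 2: Count negative crossings: 7
Step 3: Sum of signs = 5 - 7 = -2
Step 4: Linking number = sum/2 = -2/2 = -1

-1


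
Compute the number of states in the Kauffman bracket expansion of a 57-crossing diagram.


Each crossing contributes 2 choices (A-smoothing or B-smoothing).
Total states = 2^57 = 144115188075855872

144115188075855872


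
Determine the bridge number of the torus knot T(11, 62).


The bridge number of T(p,q) is min(p,q).
min(11, 62) = 11

11


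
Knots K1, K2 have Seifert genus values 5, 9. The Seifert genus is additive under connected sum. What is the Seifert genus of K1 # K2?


The Seifert genus is additive under connected sum.
Seifert genus(K1 # K2) = (5) + (9)
= 14

14


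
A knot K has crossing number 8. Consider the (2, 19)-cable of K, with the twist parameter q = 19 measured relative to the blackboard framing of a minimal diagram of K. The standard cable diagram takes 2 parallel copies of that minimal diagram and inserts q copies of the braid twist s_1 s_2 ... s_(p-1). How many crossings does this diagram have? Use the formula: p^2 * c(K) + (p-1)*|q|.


Step 1: Each of the c(K) crossings of the companion diagram becomes p*p = p^2 crossings among the p parallel strands, and each of the |q| twists s_1 s_2 ... s_(p-1) adds (p-1) crossings.
  Crossings = p^2 * c(K) + (p-1)*|q|
Step 2: = 2^2 * 8 + (2-1)*19
Step 3: = 4*8 + 1*19
Step 4: = 32 + 19 = 51

51


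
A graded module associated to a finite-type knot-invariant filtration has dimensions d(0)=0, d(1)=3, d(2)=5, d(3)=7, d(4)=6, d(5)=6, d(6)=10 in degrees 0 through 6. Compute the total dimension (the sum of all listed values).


Total dimension = d(0) + d(1) + ... + d(6)
= 0 + 3 + 5 + 7 + 6 + 6 + 10
= 37

37


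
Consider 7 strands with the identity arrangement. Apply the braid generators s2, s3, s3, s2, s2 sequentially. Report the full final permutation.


Starting with identity [1, 2, 3, 4, 5, 6, 7].
Apply generators in sequence:
  After s2: [1, 3, 2, 4, 5, 6, 7]
  After s3: [1, 3, 4, 2, 5, 6, 7]
  After s3: [1, 3, 2, 4, 5, 6, 7]
  After s2: [1, 2, 3, 4, 5, 6, 7]
  After s2: [1, 3, 2, 4, 5, 6, 7]
Final permutation: [1, 3, 2, 4, 5, 6, 7]

[1, 3, 2, 4, 5, 6, 7]


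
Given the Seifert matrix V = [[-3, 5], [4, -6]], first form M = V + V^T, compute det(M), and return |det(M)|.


Step 1: Form V + V^T where V = [[-3, 5], [4, -6]]
  V^T = [[-3, 4], [5, -6]]
  V + V^T = [[-6, 9], [9, -12]]
Step 2: det(V + V^T) = (-6)*(-12) - 9*9
  = 72 - 81 = -9
Step 3: Knot determinant = |det(V + V^T)| = |-9| = 9

9


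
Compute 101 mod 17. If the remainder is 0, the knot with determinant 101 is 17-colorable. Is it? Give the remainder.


Step 1: A knot is p-colorable if and only if p divides its determinant.
Step 2: Compute 101 mod 17.
101 = 5 * 17 + 16
Step 3: 101 mod 17 = 16
Step 4: The knot is 17-colorable: no

16


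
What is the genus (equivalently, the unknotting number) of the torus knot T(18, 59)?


For a torus knot T(p,q), both the unknotting number and genus equal (p-1)(q-1)/2.
= (18-1)(59-1)/2
= 17*58/2
= 986/2 = 493

493


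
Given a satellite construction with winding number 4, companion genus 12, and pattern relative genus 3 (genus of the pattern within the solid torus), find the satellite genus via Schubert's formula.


Schubert: g(satellite) = g_rel(pattern) + |winding| * g(companion),
where g_rel(pattern) is the genus of the pattern relative to the solid torus.
= 3 + 4 * 12
= 3 + 48 = 51

51


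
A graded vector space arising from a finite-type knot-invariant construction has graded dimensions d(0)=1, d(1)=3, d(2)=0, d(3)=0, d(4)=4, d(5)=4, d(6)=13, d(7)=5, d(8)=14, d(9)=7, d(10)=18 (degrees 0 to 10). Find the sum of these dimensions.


Total dimension = d(0) + d(1) + ... + d(10)
= 1 + 3 + 0 + 0 + 4 + 4 + 13 + 5 + 14 + 7 + 18
= 69

69


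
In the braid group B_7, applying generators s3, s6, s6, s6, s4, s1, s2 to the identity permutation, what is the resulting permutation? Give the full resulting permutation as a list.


Starting with identity [1, 2, 3, 4, 5, 6, 7].
Apply generators in sequence:
  After s3: [1, 2, 4, 3, 5, 6, 7]
  After s6: [1, 2, 4, 3, 5, 7, 6]
  After s6: [1, 2, 4, 3, 5, 6, 7]
  After s6: [1, 2, 4, 3, 5, 7, 6]
  After s4: [1, 2, 4, 5, 3, 7, 6]
  After s1: [2, 1, 4, 5, 3, 7, 6]
  After s2: [2, 4, 1, 5, 3, 7, 6]
Final permutation: [2, 4, 1, 5, 3, 7, 6]

[2, 4, 1, 5, 3, 7, 6]


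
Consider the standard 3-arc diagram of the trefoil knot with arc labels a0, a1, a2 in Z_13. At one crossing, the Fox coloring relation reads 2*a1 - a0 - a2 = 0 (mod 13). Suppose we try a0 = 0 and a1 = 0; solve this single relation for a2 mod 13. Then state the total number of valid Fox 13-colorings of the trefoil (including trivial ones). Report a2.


Step 1: Apply the given crossing relation 2*a1 - a0 - a2 = 0 (mod 13).
  a2 = 2*a1 - a0 mod 13
  a2 = 2*0 - 0 mod 13
  a2 = 0 - 0 mod 13
  a2 = 0 mod 13 = 0
Step 2: The trefoil has determinant 3.
  Number of Fox p-colorings (p prime) is p^2 if p = 3, else p.
  Since 13 does not divide 3, only trivial (constant) colorings exist.
  (Here a0 = a1 = a2 = 0, the constant coloring, which is valid.)
  Total colorings = 13
Step 3: a2 = 0, total Fox 13-colorings = 13

0


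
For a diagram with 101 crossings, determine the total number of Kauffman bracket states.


Each crossing contributes 2 choices (A-smoothing or B-smoothing).
Total states = 2^101 = 2535301200456458802993406410752

2535301200456458802993406410752


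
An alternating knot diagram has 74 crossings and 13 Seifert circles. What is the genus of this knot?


For alternating knots, g = (c - s + 1)/2.
= (74 - 13 + 1)/2
= 62/2 = 31

31


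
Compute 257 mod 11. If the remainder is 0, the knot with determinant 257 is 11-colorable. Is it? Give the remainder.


Step 1: A knot is p-colorable if and only if p divides its determinant.
Step 2: Compute 257 mod 11.
257 = 23 * 11 + 4
Step 3: 257 mod 11 = 4
Step 4: The knot is 11-colorable: no

4


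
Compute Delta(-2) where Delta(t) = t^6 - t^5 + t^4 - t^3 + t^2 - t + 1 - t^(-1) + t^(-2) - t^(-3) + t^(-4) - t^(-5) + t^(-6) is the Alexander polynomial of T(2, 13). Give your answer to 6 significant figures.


Substituting t = -2 into Delta(t) = t^6 - t^5 + t^4 - t^3 + t^2 - t + 1 - t^(-1) + t^(-2) - t^(-3) + t^(-4) - t^(-5) + t^(-6):
Term values: (64) + (32) + (16) + (8) + (4) + (2) + (1) + (0.5) + (0.25) + (0.125) + (0.0625) + (0.03125) + (0.015625)
Sum = 127.984375
Rounded to 6 significant figures: 127.984

127.984


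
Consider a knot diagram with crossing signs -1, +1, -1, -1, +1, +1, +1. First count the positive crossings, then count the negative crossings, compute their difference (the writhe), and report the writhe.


Step 1: Count positive crossings (+1).
Positive crossings: 4
Step 2: Count negative crossings (-1).
Negative crossings: 3
Step 3: Writhe = (positive) - (negative)
w = 4 - 3 = 1
Step 4: |w| = 1, and w is positive

1


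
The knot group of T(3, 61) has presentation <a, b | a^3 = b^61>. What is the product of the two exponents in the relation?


The relation is a^3 = b^61.
Product of exponents = 3 * 61
= 183

183


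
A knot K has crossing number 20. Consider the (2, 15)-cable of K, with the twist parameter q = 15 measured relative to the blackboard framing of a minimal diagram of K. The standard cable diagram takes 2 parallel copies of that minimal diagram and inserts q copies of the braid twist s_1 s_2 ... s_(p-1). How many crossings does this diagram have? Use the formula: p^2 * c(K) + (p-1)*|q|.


Step 1: Each of the c(K) crossings of the companion diagram becomes p*p = p^2 crossings among the p parallel strands, and each of the |q| twists s_1 s_2 ... s_(p-1) adds (p-1) crossings.
  Crossings = p^2 * c(K) + (p-1)*|q|
Step 2: = 2^2 * 20 + (2-1)*15
Step 3: = 4*20 + 1*15
Step 4: = 80 + 15 = 95

95


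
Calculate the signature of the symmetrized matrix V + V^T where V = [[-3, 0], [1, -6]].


Step 1: V + V^T = [[-6, 1], [1, -12]]
Step 2: trace = -18, det = 71
Step 3: Discriminant = (-18)^2 - 4*71 = 40
Step 4: Eigenvalues: -5.83772, -12.1623
Step 5: Signature = (# positive eigenvalues) - (# negative eigenvalues) = -2

-2


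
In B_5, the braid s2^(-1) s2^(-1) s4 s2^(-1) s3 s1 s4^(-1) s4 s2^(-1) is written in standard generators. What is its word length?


The word length counts the number of generators (including inverses).
Listing each generator: s2^(-1), s2^(-1), s4, s2^(-1), s3, s1, s4^(-1), s4, s2^(-1)
There are 9 generators in this braid word.

9


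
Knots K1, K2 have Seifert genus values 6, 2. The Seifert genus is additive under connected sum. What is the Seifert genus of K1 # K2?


The Seifert genus is additive under connected sum.
Seifert genus(K1 # K2) = (6) + (2)
= 8

8


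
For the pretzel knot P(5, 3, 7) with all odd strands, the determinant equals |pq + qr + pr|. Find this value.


Step 1: Compute pq + qr + pr.
pq = 5*3 = 15
qr = 3*7 = 21
pr = 5*7 = 35
pq + qr + pr = 15 + 21 + 35 = 71
Step 2: Take absolute value.
det(P(5,3,7)) = |71| = 71

71


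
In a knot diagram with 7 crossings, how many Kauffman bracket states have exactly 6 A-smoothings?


We choose which 6 of 7 crossings get A-smoothings.
C(7, 6) = 7! / (6! * 1!)
= 7

7


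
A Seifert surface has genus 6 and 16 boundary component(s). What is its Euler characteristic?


chi = 2 - 2g - b
= 2 - 2*6 - 16
= 2 - 12 - 16 = -26

-26


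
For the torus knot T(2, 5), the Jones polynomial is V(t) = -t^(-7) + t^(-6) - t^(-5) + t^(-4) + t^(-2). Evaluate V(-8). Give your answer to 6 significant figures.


Substituting t = -8 into V(t) = -t^(-7) + t^(-6) - t^(-5) + t^(-4) + t^(-2):
  (-)t^(-7) = 4.76837e-07
  (+)t^(-6) = 3.8147e-06
  (-)t^(-5) = 3.05176e-05
  (+)t^(-4) = 0.000244141
  (+)t^(-2) = 0.015625
Sum = (4.76837e-07) + (3.8147e-06) + (3.05176e-05) + (0.000244141) + (0.015625)
= 0.01590394974
Rounded to 6 significant figures: 0.0159039

0.0159039


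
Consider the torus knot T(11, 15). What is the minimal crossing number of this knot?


For a torus knot T(p, q) with gcd(p,q)=1,
the crossing number is min(p*(q-1), q*(p-1)).
p*(q-1) = 11*14 = 154
q*(p-1) = 15*10 = 150
min(154, 150) = 150

150


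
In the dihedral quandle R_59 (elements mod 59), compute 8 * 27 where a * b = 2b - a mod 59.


8 * 27 = 2*27 - 8 mod 59
= 54 - 8 mod 59
= 46 mod 59 = 46

46


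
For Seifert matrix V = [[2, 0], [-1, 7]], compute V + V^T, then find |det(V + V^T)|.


Step 1: Form V + V^T where V = [[2, 0], [-1, 7]]
  V^T = [[2, -1], [0, 7]]
  V + V^T = [[4, -1], [-1, 14]]
Step 2: det(V + V^T) = 4*14 - (-1)*(-1)
  = 56 - 1 = 55
Step 3: Knot determinant = |det(V + V^T)| = |55| = 55

55


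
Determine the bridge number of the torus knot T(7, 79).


The bridge number of T(p,q) is min(p,q).
min(7, 79) = 7

7


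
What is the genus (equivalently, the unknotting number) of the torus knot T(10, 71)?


For a torus knot T(p,q), both the unknotting number and genus equal (p-1)(q-1)/2.
= (10-1)(71-1)/2
= 9*70/2
= 630/2 = 315

315


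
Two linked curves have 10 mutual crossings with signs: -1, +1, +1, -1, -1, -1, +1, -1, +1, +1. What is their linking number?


Step 1: Count positive crossings: 5
Step 2: Count negative crossings: 5
Step 3: Sum of signs = 5 - 5 = 0
Step 4: Linking number = sum/2 = 0/2 = 0

0


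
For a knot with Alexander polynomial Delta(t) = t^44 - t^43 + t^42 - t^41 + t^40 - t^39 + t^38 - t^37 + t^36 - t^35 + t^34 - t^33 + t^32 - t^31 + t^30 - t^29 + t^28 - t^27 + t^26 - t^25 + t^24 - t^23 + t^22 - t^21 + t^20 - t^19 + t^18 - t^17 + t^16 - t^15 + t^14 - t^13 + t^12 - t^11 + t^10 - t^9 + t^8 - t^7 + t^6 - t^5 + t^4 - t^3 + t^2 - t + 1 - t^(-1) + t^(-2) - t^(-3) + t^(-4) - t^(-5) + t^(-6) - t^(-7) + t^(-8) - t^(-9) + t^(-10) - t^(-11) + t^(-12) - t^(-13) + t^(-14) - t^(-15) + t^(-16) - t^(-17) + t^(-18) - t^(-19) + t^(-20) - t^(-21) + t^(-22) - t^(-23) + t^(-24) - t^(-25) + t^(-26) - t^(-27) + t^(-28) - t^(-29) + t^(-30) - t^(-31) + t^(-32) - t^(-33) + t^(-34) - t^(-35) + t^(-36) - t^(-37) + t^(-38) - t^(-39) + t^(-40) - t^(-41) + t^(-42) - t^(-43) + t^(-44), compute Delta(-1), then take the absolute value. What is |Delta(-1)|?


Step 1: The polynomial has 89 terms with alternating signs, exponents from 44 down to -44.
Step 2: Substitute t = -1. The i-th term has coefficient (-1)^i and exponent (m-i),
  so its value is (-1)^i * (-1)^(m-i) = (-1)^m = 1 for every i.
Step 3: All 89 terms equal 1, so Delta(-1) = 89 * (1) = 89
Step 4: |Delta(-1)| = 89

89


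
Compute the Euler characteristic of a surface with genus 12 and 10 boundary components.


chi = 2 - 2g - b
= 2 - 2*12 - 10
= 2 - 24 - 10 = -32

-32


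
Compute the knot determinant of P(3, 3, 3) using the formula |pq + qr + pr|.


Step 1: Compute pq + qr + pr.
pq = 3*3 = 9
qr = 3*3 = 9
pr = 3*3 = 9
pq + qr + pr = 9 + 9 + 9 = 27
Step 2: Take absolute value.
det(P(3,3,3)) = |27| = 27

27


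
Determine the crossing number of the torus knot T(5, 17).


For a torus knot T(p, q) with gcd(p,q)=1,
the crossing number is min(p*(q-1), q*(p-1)).
p*(q-1) = 5*16 = 80
q*(p-1) = 17*4 = 68
min(80, 68) = 68

68


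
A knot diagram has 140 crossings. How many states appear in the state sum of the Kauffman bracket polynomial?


Each crossing contributes 2 choices (A-smoothing or B-smoothing).
Total states = 2^140 = 1393796574908163946345982392040522594123776

1393796574908163946345982392040522594123776


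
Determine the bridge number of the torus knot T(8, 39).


The bridge number of T(p,q) is min(p,q).
min(8, 39) = 8

8


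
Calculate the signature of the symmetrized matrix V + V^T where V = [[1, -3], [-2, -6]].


Step 1: V + V^T = [[2, -5], [-5, -12]]
Step 2: trace = -10, det = -49
Step 3: Discriminant = (-10)^2 - 4*(-49) = 296
Step 4: Eigenvalues: 3.60233, -13.6023
Step 5: Signature = (# positive eigenvalues) - (# negative eigenvalues) = 0

0


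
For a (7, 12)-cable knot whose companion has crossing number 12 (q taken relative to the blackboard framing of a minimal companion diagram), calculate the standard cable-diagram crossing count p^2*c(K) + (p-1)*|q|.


Step 1: Each of the c(K) crossings of the companion diagram becomes p*p = p^2 crossings among the p parallel strands, and each of the |q| twists s_1 s_2 ... s_(p-1) adds (p-1) crossings.
  Crossings = p^2 * c(K) + (p-1)*|q|
Step 2: = 7^2 * 12 + (7-1)*12
Step 3: = 49*12 + 6*12
Step 4: = 588 + 72 = 660

660


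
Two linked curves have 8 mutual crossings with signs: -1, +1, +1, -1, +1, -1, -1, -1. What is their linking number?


Step 1: Count positive crossings: 3
Step 2: Count negative crossings: 5
Step 3: Sum of signs = 3 - 5 = -2
Step 4: Linking number = sum/2 = -2/2 = -1

-1


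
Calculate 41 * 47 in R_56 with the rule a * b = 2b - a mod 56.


41 * 47 = 2*47 - 41 mod 56
= 94 - 41 mod 56
= 53 mod 56 = 53

53


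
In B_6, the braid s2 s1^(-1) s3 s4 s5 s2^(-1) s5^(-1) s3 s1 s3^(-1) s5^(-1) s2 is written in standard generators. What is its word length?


The word length counts the number of generators (including inverses).
Listing each generator: s2, s1^(-1), s3, s4, s5, s2^(-1), s5^(-1), s3, s1, s3^(-1), s5^(-1), s2
There are 12 generators in this braid word.

12


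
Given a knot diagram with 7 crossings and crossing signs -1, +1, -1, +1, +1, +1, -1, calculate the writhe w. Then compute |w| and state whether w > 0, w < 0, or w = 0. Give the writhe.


Step 1: Count positive crossings (+1).
Positive crossings: 4
Step 2: Count negative crossings (-1).
Negative crossings: 3
Step 3: Writhe = (positive) - (negative)
w = 4 - 3 = 1
Step 4: |w| = 1, and w is positive

1


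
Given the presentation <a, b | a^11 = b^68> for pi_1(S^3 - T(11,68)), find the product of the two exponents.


The relation is a^11 = b^68.
Product of exponents = 11 * 68
= 748

748


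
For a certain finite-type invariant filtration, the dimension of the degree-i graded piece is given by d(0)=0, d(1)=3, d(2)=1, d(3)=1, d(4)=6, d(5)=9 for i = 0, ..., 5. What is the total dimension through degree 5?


Total dimension = d(0) + d(1) + ... + d(5)
= 0 + 3 + 1 + 1 + 6 + 9
= 20

20


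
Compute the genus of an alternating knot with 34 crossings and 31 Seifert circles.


For alternating knots, g = (c - s + 1)/2.
= (34 - 31 + 1)/2
= 4/2 = 2

2


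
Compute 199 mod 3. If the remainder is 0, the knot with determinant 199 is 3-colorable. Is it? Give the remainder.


Step 1: A knot is p-colorable if and only if p divides its determinant.
Step 2: Compute 199 mod 3.
199 = 66 * 3 + 1
Step 3: 199 mod 3 = 1
Step 4: The knot is 3-colorable: no

1


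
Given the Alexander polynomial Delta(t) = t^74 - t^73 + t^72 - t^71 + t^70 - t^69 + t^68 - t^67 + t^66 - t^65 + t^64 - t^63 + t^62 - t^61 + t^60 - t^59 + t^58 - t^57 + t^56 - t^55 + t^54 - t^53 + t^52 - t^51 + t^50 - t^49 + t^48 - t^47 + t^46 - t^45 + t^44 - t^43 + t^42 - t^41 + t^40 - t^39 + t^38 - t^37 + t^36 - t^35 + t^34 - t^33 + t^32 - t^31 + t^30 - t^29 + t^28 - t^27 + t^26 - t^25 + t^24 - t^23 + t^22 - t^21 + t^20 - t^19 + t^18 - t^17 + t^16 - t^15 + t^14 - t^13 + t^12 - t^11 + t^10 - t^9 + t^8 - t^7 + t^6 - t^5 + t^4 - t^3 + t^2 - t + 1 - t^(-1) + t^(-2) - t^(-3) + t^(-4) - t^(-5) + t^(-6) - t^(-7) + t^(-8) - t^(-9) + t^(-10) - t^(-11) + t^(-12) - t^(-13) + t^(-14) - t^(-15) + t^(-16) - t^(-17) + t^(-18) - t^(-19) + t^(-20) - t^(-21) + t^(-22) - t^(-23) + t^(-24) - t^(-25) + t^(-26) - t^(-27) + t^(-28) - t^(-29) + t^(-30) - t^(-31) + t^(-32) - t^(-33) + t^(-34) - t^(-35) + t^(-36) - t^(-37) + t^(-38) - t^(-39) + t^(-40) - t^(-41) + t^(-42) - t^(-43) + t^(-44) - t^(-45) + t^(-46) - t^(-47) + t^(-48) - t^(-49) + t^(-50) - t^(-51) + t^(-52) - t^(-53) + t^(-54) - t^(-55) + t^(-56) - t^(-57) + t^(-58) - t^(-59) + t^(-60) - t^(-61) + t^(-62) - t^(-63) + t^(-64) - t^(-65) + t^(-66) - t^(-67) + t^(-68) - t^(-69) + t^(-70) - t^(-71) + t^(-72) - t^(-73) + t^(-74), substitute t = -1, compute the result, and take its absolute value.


Step 1: The polynomial has 149 terms with alternating signs, exponents from 74 down to -74.
Step 2: Substitute t = -1. The i-th term has coefficient (-1)^i and exponent (m-i),
  so its value is (-1)^i * (-1)^(m-i) = (-1)^m = 1 for every i.
Step 3: All 149 terms equal 1, so Delta(-1) = 149 * (1) = 149
Step 4: |Delta(-1)| = 149

149


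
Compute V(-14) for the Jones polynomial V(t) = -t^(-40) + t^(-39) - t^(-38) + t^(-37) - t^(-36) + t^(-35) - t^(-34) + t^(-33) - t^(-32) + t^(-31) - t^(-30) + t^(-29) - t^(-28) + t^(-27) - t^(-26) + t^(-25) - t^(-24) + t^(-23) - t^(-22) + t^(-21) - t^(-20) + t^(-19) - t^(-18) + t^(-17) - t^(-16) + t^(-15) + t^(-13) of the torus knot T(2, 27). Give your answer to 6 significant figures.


Substituting t = -14 into V(t) = -t^(-40) + t^(-39) - t^(-38) + t^(-37) - t^(-36) + t^(-35) - t^(-34) + t^(-33) - t^(-32) + t^(-31) - t^(-30) + t^(-29) - t^(-28) + t^(-27) - t^(-26) + t^(-25) - t^(-24) + t^(-23) - t^(-22) + t^(-21) - t^(-20) + t^(-19) - t^(-18) + t^(-17) - t^(-16) + t^(-15) + t^(-13):
  (-)t^(-40) = -1.42849e-46
  (+)t^(-39) = -1.99989e-45
  (-)t^(-38) = -2.79985e-44
  (+)t^(-37) = -3.91979e-43
  (-)t^(-36) = -5.4877e-42
  (+)t^(-35) = -7.68279e-41
  (-)t^(-34) = -1.07559e-39
  (+)t^(-33) = -1.50583e-38
  (-)t^(-32) = -2.10816e-37
  (+)t^(-31) = -2.95142e-36
  (-)t^(-30) = -4.13199e-35
  (+)t^(-29) = -5.78478e-34
  (-)t^(-28) = -8.09869e-33
  (+)t^(-27) = -1.13382e-31
  (-)t^(-26) = -1.58734e-30
  (+)t^(-25) = -2.22228e-29
  (-)t^(-24) = -3.11119e-28
  (+)t^(-23) = -4.35567e-27
  (-)t^(-22) = -6.09794e-26
  (+)t^(-21) = -8.53712e-25
  (-)t^(-20) = -1.1952e-23
  (+)t^(-19) = -1.67327e-22
  (-)t^(-18) = -2.34258e-21
  (+)t^(-17) = -3.27962e-20
  (-)t^(-16) = -4.59147e-19
  (+)t^(-15) = -6.42805e-18
  (+)t^(-13) = -1.2599e-15
Sum = (-1.42849e-46) + (-1.99989e-45) + (-2.79985e-44) + (-3.91979e-43) + (-5.4877e-42) + (-7.68279e-41) + (-1.07559e-39) + (-1.50583e-38) + (-2.10816e-37) + (-2.95142e-36) + (-4.13199e-35) + (-5.78478e-34) + (-8.09869e-33) + (-1.13382e-31) + (-1.58734e-30) + (-2.22228e-29) + (-3.11119e-28) + (-4.35567e-27) + (-6.09794e-26) + (-8.53712e-25) + (-1.1952e-23) + (-1.67327e-22) + (-2.34258e-21) + (-3.27962e-20) + (-4.59147e-19) + (-6.42805e-18) + (-1.2599e-15)
= -1.266820953e-15
Rounded to 6 significant figures: -1.26682e-15

-1.26682e-15


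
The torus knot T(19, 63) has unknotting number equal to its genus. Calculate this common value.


For a torus knot T(p,q), both the unknotting number and genus equal (p-1)(q-1)/2.
= (19-1)(63-1)/2
= 18*62/2
= 1116/2 = 558

558


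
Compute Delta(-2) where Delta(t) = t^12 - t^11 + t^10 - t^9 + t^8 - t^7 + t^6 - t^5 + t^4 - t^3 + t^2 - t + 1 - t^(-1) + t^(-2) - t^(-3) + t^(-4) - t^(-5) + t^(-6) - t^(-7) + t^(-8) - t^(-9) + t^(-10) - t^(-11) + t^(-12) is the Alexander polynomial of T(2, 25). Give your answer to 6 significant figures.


Substituting t = -2 into Delta(t) = t^12 - t^11 + t^10 - t^9 + t^8 - t^7 + t^6 - t^5 + t^4 - t^3 + t^2 - t + 1 - t^(-1) + t^(-2) - t^(-3) + t^(-4) - t^(-5) + t^(-6) - t^(-7) + t^(-8) - t^(-9) + t^(-10) - t^(-11) + t^(-12):
Term values: (4096) + (2048) + (1024) + (512) + (256) + (128) + (64) + (32) + (16) + (8) + (4) + (2) + (1) + (0.5) + (0.25) + (0.125) + (0.0625) + (0.03125) + (0.015625) + (0.0078125) + (0.00390625) + (0.00195312) + (0.000976562) + (0.000488281) + (0.000244141)
Sum = 8191.999756
Rounded to 6 significant figures: 8192

8192


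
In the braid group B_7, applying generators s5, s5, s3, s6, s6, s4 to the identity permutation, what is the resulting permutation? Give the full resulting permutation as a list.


Starting with identity [1, 2, 3, 4, 5, 6, 7].
Apply generators in sequence:
  After s5: [1, 2, 3, 4, 6, 5, 7]
  After s5: [1, 2, 3, 4, 5, 6, 7]
  After s3: [1, 2, 4, 3, 5, 6, 7]
  After s6: [1, 2, 4, 3, 5, 7, 6]
  After s6: [1, 2, 4, 3, 5, 6, 7]
  After s4: [1, 2, 4, 5, 3, 6, 7]
Final permutation: [1, 2, 4, 5, 3, 6, 7]

[1, 2, 4, 5, 3, 6, 7]


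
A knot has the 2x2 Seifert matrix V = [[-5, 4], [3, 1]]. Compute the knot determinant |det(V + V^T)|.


Step 1: Form V + V^T where V = [[-5, 4], [3, 1]]
  V^T = [[-5, 3], [4, 1]]
  V + V^T = [[-10, 7], [7, 2]]
Step 2: det(V + V^T) = (-10)*2 - 7*7
  = -20 - 49 = -69
Step 3: Knot determinant = |det(V + V^T)| = |-69| = 69

69


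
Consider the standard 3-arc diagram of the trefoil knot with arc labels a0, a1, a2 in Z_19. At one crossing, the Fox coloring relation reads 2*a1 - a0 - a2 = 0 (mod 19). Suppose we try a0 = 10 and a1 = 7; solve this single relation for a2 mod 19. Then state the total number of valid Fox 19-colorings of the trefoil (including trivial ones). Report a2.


Step 1: Apply the given crossing relation 2*a1 - a0 - a2 = 0 (mod 19).
  a2 = 2*a1 - a0 mod 19
  a2 = 2*7 - 10 mod 19
  a2 = 14 - 10 mod 19
  a2 = 4 mod 19 = 4
Step 2: The trefoil has determinant 3.
  Number of Fox p-colorings (p prime) is p^2 if p = 3, else p.
  Since 19 does not divide 3, only trivial (constant) colorings exist.
  (So the trial a0 = 10, a1 = 7 with a0 != a1 does NOT extend to a valid coloring of the whole trefoil: the other two crossing relations require 3*(a1 - a0) = 0 (mod 19), which fails.)
  Total colorings = 19
Step 3: a2 = 4, total Fox 19-colorings = 19

4


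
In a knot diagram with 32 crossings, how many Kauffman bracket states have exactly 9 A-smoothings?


We choose which 9 of 32 crossings get A-smoothings.
C(32, 9) = 32! / (9! * 23!)
= 28048800

28048800


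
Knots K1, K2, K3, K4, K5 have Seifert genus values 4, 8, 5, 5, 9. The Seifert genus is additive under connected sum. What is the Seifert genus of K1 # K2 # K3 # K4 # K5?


The Seifert genus is additive under connected sum.
Seifert genus(K1 # K2 # K3 # K4 # K5) = (4) + (8) + (5) + (5) + (9)
= 31

31


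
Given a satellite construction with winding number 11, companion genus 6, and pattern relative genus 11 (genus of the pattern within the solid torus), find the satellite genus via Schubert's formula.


Schubert: g(satellite) = g_rel(pattern) + |winding| * g(companion),
where g_rel(pattern) is the genus of the pattern relative to the solid torus.
= 11 + 11 * 6
= 11 + 66 = 77

77


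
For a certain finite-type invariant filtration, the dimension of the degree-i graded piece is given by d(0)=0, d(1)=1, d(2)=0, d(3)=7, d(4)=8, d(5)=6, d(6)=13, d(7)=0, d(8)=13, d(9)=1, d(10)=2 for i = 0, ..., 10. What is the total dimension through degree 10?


Total dimension = d(0) + d(1) + ... + d(10)
= 0 + 1 + 0 + 7 + 8 + 6 + 13 + 0 + 13 + 1 + 2
= 51

51
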